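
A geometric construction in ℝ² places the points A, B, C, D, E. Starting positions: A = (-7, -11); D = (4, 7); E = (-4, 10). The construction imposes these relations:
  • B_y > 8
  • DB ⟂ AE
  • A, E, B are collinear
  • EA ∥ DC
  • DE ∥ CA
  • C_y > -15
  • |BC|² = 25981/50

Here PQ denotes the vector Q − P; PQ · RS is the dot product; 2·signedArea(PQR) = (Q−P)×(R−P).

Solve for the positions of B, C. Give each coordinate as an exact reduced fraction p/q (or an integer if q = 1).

B = (-213/50, 409/50)
C = (1, -14)

1. B_x = -213/50  [A, E, B are collinear ∩ DB ⟂ AE]
2. B_y = 409/50  [A, E, B are collinear ∩ DB ⟂ AE]
   → B = (-213/50, 409/50)
3. C_x = 1  [DE ∥ CA ∩ EA ∥ DC]
4. C_y = -14  [DE ∥ CA ∩ EA ∥ DC]
   → C = (1, -14)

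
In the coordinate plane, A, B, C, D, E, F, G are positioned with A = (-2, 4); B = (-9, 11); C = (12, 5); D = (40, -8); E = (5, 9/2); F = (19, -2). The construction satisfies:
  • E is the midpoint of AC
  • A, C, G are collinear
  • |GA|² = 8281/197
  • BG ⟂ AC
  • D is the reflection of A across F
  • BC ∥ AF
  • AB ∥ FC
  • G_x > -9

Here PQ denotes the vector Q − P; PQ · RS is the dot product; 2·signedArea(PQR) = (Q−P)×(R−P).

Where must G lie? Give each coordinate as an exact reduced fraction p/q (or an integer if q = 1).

1. G_x = -1668/197  [A, C, G are collinear ∩ BG ⟂ AC]
2. G_y = 697/197  [A, C, G are collinear ∩ BG ⟂ AC]
   → G = (-1668/197, 697/197)

G = (-1668/197, 697/197)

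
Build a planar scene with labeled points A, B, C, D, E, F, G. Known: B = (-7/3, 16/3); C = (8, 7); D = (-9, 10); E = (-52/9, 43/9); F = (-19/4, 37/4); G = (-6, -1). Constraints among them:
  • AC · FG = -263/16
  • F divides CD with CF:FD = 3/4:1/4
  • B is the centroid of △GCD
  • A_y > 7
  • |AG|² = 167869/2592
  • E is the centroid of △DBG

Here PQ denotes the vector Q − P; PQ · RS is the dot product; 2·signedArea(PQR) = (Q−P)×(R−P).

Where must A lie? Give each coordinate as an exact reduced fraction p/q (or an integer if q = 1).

1. A_x = -379/72  [line 5/4·x + 41/4·y + -1045/16 = 0 ∩ |AG|² = 167869/2592]
2. A_y = 505/72  [line 5/4·x + 41/4·y + -1045/16 = 0 ∩ |AG|² = 167869/2592]
   → A = (-379/72, 505/72)

A = (-379/72, 505/72)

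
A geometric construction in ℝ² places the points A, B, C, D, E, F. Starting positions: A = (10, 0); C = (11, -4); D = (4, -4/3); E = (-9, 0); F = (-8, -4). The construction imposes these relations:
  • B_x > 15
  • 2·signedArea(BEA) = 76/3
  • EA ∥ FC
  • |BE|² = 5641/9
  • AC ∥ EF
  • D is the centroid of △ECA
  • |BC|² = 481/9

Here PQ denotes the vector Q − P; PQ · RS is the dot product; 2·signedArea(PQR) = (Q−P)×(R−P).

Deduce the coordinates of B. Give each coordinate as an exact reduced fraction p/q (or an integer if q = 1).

B = (16, 4/3)

1. B_y = 4/3  [2·signedArea(BEA) = 76/3]
2. B_x = 16  [|BC|² = 481/9]
   → B = (16, 4/3)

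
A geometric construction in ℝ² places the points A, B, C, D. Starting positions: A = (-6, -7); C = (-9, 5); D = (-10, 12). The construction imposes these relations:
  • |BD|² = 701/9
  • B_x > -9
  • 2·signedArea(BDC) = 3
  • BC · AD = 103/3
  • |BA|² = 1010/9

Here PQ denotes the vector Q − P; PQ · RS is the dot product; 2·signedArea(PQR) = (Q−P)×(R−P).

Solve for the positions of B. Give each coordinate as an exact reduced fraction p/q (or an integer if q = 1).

1. B_x = -25/3  [BC · AD = 103/3 ∩ 2·signedArea(BDC) = 3]
2. B_y = 10/3  [BC · AD = 103/3 ∩ 2·signedArea(BDC) = 3]
   → B = (-25/3, 10/3)

B = (-25/3, 10/3)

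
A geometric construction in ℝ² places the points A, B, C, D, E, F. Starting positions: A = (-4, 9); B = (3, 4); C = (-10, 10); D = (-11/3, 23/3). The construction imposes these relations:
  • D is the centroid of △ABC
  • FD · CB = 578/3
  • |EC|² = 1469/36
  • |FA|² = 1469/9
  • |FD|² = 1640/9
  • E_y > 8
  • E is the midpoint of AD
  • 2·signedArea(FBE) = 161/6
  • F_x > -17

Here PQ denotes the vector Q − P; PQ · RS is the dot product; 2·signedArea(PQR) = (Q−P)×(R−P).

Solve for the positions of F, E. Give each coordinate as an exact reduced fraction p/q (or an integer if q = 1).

1. E_x = -23/6  [E is the midpoint of AD]
2. E_y = 25/3  [E is the midpoint of AD]
   → E = (-23/6, 25/3)
3. F_x = -49/3  [FD · CB = 578/3 ∩ 2·signedArea(FBE) = 161/6]
4. F_y = 37/3  [FD · CB = 578/3 ∩ 2·signedArea(FBE) = 161/6]
   → F = (-49/3, 37/3)

E = (-23/6, 25/3)
F = (-49/3, 37/3)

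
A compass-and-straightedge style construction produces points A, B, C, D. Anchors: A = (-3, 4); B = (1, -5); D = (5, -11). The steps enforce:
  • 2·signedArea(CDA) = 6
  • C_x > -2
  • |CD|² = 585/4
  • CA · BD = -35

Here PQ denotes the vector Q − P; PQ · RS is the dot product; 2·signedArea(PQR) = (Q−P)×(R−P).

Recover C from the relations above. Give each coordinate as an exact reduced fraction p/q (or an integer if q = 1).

C = (-1, -1/2)

1. C_x = -1  [CA · BD = -35 ∩ 2·signedArea(CDA) = 6]
2. C_y = -1/2  [CA · BD = -35 ∩ 2·signedArea(CDA) = 6]
   → C = (-1, -1/2)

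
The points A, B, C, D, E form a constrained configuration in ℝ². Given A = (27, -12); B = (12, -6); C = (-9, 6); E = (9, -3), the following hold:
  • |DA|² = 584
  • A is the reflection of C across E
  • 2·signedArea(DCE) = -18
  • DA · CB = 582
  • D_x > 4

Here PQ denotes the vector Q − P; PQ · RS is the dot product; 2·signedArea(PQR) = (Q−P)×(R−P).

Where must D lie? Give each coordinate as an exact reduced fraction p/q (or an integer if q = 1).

D = (5, -2)

1. D_x = 5  [DA · CB = 582 ∩ 2·signedArea(DCE) = -18]
2. D_y = -2  [DA · CB = 582 ∩ 2·signedArea(DCE) = -18]
   → D = (5, -2)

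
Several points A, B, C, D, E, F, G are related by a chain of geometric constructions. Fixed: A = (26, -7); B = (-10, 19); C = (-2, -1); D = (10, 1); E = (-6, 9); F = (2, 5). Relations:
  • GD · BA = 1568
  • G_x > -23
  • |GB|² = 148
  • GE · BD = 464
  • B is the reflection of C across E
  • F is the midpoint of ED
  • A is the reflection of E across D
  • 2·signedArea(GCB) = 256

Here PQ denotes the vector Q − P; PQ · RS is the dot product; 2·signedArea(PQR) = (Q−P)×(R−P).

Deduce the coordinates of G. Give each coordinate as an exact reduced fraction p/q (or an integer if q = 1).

G = (-22, 17)

1. G_x = -22  [GD · BA = 1568 ∩ 2·signedArea(GCB) = 256]
2. G_y = 17  [GD · BA = 1568 ∩ 2·signedArea(GCB) = 256]
   → G = (-22, 17)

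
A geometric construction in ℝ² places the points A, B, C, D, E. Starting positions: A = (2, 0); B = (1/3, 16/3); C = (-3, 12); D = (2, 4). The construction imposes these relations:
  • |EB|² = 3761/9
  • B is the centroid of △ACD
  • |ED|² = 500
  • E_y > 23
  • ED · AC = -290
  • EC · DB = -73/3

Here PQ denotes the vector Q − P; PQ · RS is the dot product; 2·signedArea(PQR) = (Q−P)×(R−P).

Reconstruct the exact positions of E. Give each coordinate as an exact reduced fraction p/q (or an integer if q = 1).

1. E_x = -8  [ED · AC = -290 ∩ EC · DB = -73/3]
2. E_y = 24  [ED · AC = -290 ∩ EC · DB = -73/3]
   → E = (-8, 24)

E = (-8, 24)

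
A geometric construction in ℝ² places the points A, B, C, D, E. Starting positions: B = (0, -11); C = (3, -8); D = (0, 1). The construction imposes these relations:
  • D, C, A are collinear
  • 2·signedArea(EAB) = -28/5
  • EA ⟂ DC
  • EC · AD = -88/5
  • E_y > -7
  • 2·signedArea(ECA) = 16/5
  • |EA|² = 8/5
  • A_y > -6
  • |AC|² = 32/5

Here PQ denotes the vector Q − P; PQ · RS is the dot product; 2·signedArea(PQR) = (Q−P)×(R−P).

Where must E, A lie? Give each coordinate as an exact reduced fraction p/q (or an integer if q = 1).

A = (11/5, -28/5)
E = (1, -6)

1. A_x = 11/5  [line 9·x + 3·y + -3 = 0 ∩ |AC|² = 32/5]
2. A_y = -28/5  [line 9·x + 3·y + -3 = 0 ∩ |AC|² = 32/5]
   → A = (11/5, -28/5)
3. E_x = 1  [2·signedArea(EAB) = -28/5 ∩ EA ⟂ DC]
4. E_y = -6  [2·signedArea(EAB) = -28/5 ∩ EA ⟂ DC]
   → E = (1, -6)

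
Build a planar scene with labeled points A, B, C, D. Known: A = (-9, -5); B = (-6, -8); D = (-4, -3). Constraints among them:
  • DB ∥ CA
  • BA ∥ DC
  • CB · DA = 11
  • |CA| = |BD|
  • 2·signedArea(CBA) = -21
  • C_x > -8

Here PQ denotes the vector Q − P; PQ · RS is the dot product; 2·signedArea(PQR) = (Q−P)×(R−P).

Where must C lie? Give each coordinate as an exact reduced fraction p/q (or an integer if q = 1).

1. C_x = -7  [DB ∥ CA ∩ BA ∥ DC]
2. C_y = 0  [DB ∥ CA ∩ BA ∥ DC]
   → C = (-7, 0)

C = (-7, 0)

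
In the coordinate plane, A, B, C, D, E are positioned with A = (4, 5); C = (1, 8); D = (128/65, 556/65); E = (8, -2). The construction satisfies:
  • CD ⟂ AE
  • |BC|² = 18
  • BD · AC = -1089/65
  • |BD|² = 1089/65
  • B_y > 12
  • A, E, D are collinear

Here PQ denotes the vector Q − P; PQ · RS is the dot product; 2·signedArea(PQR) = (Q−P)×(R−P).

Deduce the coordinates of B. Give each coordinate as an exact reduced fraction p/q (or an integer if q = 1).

B = (-4/65, 787/65)

1. B_x = -4/65  [line 3·x + -3·y + 2373/65 = 0 ∩ |BD|² = 1089/65]
2. B_y = 787/65  [line 3·x + -3·y + 2373/65 = 0 ∩ |BD|² = 1089/65]
   → B = (-4/65, 787/65)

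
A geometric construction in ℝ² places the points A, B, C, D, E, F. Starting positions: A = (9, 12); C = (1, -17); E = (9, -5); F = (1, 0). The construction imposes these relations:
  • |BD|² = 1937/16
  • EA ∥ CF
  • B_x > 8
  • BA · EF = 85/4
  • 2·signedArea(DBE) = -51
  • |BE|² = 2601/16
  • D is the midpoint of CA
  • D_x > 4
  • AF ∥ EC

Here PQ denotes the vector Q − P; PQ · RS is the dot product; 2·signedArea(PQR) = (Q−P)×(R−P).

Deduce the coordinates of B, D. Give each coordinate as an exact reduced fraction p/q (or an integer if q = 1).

B = (9, 31/4)
D = (5, -5/2)

1. B_x = 9  [line 8·x + -5·y + -133/4 = 0 ∩ |BE|² = 2601/16]
2. B_y = 31/4  [line 8·x + -5·y + -133/4 = 0 ∩ |BE|² = 2601/16]
   → B = (9, 31/4)
3. D_x = 5  [D is the midpoint of CA]
4. D_y = -5/2  [D is the midpoint of CA]
   → D = (5, -5/2)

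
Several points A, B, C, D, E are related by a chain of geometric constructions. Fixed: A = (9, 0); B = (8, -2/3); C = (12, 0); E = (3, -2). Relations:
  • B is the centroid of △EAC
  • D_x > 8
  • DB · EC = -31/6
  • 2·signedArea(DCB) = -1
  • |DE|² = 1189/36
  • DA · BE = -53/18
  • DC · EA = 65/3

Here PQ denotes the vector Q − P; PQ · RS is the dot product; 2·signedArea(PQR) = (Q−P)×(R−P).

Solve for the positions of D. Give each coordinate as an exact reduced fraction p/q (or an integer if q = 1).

1. D_x = 17/2  [DB · EC = -31/6 ∩ 2·signedArea(DCB) = -1]
2. D_y = -1/3  [DB · EC = -31/6 ∩ 2·signedArea(DCB) = -1]
   → D = (17/2, -1/3)

D = (17/2, -1/3)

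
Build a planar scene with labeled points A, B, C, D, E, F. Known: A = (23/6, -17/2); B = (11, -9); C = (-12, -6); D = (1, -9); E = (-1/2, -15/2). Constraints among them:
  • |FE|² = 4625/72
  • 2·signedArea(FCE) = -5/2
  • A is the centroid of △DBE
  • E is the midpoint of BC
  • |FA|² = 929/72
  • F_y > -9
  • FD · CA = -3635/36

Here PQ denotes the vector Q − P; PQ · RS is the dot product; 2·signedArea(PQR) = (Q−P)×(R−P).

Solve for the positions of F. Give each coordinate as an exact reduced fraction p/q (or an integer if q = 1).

1. F_x = 89/12  [2·signedArea(FCE) = -5/2 ∩ FD · CA = -3635/36]
2. F_y = -35/4  [2·signedArea(FCE) = -5/2 ∩ FD · CA = -3635/36]
   → F = (89/12, -35/4)

F = (89/12, -35/4)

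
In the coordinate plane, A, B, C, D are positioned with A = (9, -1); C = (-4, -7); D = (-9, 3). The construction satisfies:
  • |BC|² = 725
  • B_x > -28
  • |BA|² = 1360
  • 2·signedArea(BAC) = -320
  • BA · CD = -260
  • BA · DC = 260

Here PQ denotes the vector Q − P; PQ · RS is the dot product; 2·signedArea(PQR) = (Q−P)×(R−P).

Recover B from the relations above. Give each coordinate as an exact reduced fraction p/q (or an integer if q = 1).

1. B_x = -27  [2·signedArea(BAC) = -320 ∩ BA · DC = 260]
2. B_y = 7  [2·signedArea(BAC) = -320 ∩ BA · DC = 260]
   → B = (-27, 7)

B = (-27, 7)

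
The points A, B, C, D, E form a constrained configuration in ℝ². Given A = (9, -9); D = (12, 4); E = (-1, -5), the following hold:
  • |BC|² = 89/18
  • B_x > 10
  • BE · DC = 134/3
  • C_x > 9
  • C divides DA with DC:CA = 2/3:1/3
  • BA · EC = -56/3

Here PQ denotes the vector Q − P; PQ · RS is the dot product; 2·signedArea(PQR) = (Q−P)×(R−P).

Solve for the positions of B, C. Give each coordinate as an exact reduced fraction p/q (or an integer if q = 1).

1. C_x = 10  [C divides DA with DC:CA = 2/3:1/3]
2. C_y = -14/3  [C divides DA with DC:CA = 2/3:1/3]
   → C = (10, -14/3)
3. B_x = 21/2  [BA · EC = -56/3 ∩ BE · DC = 134/3]
4. B_y = -5/2  [BA · EC = -56/3 ∩ BE · DC = 134/3]
   → B = (21/2, -5/2)

B = (21/2, -5/2)
C = (10, -14/3)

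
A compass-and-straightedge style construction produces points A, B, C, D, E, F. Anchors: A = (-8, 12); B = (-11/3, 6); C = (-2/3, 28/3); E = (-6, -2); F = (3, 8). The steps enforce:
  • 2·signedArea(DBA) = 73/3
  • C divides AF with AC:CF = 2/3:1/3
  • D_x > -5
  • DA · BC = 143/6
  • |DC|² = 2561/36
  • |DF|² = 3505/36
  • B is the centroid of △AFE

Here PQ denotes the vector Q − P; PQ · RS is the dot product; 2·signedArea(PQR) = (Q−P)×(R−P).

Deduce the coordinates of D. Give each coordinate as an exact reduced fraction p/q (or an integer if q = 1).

1. D_x = -29/6  [2·signedArea(DBA) = 73/3 ∩ DA · BC = 143/6]
2. D_y = 2  [2·signedArea(DBA) = 73/3 ∩ DA · BC = 143/6]
   → D = (-29/6, 2)

D = (-29/6, 2)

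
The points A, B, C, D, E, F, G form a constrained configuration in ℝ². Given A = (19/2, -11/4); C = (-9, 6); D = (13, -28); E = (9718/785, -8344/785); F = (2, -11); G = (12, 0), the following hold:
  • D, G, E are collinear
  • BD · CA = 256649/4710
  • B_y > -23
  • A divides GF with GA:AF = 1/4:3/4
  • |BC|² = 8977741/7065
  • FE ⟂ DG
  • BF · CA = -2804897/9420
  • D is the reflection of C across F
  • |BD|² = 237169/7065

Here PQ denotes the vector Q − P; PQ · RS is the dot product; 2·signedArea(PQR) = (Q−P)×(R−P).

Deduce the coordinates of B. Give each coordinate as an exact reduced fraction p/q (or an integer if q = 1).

B = (30128/2355, -52304/2355)

1. B_x = 30128/2355  [line -37/2·x + 35/4·y + 1015028/2355 = 0 ∩ |BD|² = 237169/7065]
2. B_y = -52304/2355  [line -37/2·x + 35/4·y + 1015028/2355 = 0 ∩ |BD|² = 237169/7065]
   → B = (30128/2355, -52304/2355)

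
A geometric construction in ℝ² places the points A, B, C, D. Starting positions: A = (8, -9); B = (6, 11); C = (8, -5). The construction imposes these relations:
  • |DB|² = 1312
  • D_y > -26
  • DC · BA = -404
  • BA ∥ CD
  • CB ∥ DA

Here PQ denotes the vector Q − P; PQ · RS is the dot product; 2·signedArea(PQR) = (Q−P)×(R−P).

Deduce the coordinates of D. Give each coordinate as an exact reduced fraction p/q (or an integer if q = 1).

1. D_x = 10  [CB ∥ DA ∩ BA ∥ CD]
2. D_y = -25  [CB ∥ DA ∩ BA ∥ CD]
   → D = (10, -25)

D = (10, -25)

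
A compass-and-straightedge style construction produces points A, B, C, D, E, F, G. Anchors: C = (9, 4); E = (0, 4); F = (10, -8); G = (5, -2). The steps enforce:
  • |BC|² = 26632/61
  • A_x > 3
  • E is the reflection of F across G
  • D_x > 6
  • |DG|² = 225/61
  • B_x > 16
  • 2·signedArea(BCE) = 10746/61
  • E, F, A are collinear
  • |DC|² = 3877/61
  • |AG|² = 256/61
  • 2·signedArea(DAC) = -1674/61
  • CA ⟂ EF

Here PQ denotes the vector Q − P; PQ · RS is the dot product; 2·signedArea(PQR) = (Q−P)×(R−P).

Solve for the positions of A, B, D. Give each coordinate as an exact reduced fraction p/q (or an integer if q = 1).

1. A_x = 225/61  [E, F, A are collinear ∩ CA ⟂ EF]
2. A_y = -26/61  [E, F, A are collinear ∩ CA ⟂ EF]
   → A = (225/61, -26/61)
3. B_y = -950/61  [2·signedArea(BCE) = 10746/61]
4. B_x = 995/61  [|BC|² = 26632/61]
   → B = (995/61, -950/61)
5. D_x = 380/61  [line -270/61·x + 324/61·y + 2808/61 = 0 ∩ |DG|² = 225/61]
6. D_y = -212/61  [line -270/61·x + 324/61·y + 2808/61 = 0 ∩ |DG|² = 225/61]
   → D = (380/61, -212/61)

A = (225/61, -26/61)
B = (995/61, -950/61)
D = (380/61, -212/61)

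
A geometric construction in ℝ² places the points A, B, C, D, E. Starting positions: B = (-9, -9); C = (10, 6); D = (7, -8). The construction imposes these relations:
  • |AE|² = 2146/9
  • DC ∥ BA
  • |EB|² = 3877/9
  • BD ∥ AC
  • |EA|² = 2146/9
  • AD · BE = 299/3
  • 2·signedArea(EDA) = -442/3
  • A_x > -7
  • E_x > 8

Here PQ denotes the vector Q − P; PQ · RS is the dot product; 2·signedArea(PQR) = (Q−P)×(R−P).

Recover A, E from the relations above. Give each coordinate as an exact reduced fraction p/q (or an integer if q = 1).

1. A_x = -6  [BD ∥ AC ∩ DC ∥ BA]
2. A_y = 5  [BD ∥ AC ∩ DC ∥ BA]
   → A = (-6, 5)
3. E_x = 9  [2·signedArea(EDA) = -442/3 ∩ AD · BE = 299/3]
4. E_y = 4/3  [2·signedArea(EDA) = -442/3 ∩ AD · BE = 299/3]
   → E = (9, 4/3)

A = (-6, 5)
E = (9, 4/3)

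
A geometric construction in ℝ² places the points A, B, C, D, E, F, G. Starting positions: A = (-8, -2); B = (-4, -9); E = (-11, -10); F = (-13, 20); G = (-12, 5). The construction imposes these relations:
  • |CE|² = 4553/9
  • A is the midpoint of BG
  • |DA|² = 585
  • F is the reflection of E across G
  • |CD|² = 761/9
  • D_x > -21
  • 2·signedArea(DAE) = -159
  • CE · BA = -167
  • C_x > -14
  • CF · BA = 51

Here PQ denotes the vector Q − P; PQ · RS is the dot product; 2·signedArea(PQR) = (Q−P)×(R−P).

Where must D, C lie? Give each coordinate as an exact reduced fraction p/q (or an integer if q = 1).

C = (-41/3, 37/3)
D = (-20, 19)

1. D_x = -20  [line 8·x + -3·y + 217 = 0 ∩ |DA|² = 585]
2. D_y = 19  [line 8·x + -3·y + 217 = 0 ∩ |DA|² = 585]
   → D = (-20, 19)
3. C_x = -41/3  [line 4·x + -7·y + 141 = 0 ∩ |CE|² = 4553/9]
4. C_y = 37/3  [line 4·x + -7·y + 141 = 0 ∩ |CE|² = 4553/9]
   → C = (-41/3, 37/3)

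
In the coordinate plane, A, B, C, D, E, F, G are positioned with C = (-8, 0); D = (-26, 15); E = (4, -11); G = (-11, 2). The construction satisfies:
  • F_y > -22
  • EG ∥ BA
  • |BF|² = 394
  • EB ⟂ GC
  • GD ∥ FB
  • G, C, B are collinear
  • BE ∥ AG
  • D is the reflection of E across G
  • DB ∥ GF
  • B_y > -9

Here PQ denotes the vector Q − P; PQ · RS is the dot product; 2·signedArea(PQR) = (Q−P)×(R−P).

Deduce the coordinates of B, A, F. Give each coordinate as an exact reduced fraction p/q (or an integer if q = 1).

A = (-125/13, 53/13)
B = (70/13, -116/13)
F = (265/13, -285/13)

1. B_x = 70/13  [G, C, B are collinear ∩ EB ⟂ GC]
2. B_y = -116/13  [G, C, B are collinear ∩ EB ⟂ GC]
   → B = (70/13, -116/13)
3. A_x = -125/13  [BE ∥ AG ∩ EG ∥ BA]
4. A_y = 53/13  [BE ∥ AG ∩ EG ∥ BA]
   → A = (-125/13, 53/13)
5. F_x = 265/13  [GD ∥ FB ∩ DB ∥ GF]
6. F_y = -285/13  [GD ∥ FB ∩ DB ∥ GF]
   → F = (265/13, -285/13)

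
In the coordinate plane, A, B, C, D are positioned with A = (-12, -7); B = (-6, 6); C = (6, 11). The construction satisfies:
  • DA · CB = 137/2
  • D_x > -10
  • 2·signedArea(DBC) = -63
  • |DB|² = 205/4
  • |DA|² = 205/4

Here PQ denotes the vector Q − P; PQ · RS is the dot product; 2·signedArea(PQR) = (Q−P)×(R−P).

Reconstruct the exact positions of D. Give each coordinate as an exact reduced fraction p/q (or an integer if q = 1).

1. D_x = -9  [DA · CB = 137/2 ∩ 2·signedArea(DBC) = -63]
2. D_y = -1/2  [DA · CB = 137/2 ∩ 2·signedArea(DBC) = -63]
   → D = (-9, -1/2)

D = (-9, -1/2)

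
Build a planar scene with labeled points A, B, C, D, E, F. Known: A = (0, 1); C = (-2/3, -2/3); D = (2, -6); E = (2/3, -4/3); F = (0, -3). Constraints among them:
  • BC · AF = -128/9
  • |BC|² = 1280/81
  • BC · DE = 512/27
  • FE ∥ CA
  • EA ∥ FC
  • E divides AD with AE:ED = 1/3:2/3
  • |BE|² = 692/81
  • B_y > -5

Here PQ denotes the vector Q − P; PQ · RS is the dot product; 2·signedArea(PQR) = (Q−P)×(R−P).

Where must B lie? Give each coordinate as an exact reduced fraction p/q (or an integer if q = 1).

B = (10/9, -38/9)

1. B_x = 10/9  [BC · AF = -128/9 ∩ BC · DE = 512/27]
2. B_y = -38/9  [BC · AF = -128/9 ∩ BC · DE = 512/27]
   → B = (10/9, -38/9)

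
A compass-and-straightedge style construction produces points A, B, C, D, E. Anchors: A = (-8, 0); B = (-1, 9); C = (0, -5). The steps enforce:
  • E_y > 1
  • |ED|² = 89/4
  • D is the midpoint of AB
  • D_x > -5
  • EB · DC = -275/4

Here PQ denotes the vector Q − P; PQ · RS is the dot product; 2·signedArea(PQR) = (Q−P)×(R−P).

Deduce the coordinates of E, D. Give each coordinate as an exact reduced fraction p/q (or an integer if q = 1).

1. D_x = -9/2  [D is the midpoint of AB]
2. D_y = 9/2  [D is the midpoint of AB]
   → D = (-9/2, 9/2)
3. E_x = -1/2  [line -9/2·x + 19/2·y + -85/4 = 0 ∩ |ED|² = 89/4]
4. E_y = 2  [line -9/2·x + 19/2·y + -85/4 = 0 ∩ |ED|² = 89/4]
   → E = (-1/2, 2)

D = (-9/2, 9/2)
E = (-1/2, 2)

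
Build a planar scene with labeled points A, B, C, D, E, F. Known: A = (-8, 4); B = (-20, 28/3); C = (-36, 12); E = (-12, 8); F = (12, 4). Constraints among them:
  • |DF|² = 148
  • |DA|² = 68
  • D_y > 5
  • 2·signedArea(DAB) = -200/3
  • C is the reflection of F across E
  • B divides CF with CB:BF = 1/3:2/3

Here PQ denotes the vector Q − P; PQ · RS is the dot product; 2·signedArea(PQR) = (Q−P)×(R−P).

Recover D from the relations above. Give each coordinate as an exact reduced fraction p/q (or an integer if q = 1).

1. D_x = 0  [line -16/3·x + -12·y + 72 = 0 ∩ |DF|² = 148]
2. D_y = 6  [line -16/3·x + -12·y + 72 = 0 ∩ |DF|² = 148]
   → D = (0, 6)

D = (0, 6)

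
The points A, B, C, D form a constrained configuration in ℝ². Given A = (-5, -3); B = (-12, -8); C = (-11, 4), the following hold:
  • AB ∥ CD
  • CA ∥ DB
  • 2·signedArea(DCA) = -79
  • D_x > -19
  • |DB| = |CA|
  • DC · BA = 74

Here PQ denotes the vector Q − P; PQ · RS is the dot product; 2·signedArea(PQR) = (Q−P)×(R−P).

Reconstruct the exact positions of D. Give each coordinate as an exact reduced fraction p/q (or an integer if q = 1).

D = (-18, -1)

1. D_x = -18  [CA ∥ DB ∩ AB ∥ CD]
2. D_y = -1  [CA ∥ DB ∩ AB ∥ CD]
   → D = (-18, -1)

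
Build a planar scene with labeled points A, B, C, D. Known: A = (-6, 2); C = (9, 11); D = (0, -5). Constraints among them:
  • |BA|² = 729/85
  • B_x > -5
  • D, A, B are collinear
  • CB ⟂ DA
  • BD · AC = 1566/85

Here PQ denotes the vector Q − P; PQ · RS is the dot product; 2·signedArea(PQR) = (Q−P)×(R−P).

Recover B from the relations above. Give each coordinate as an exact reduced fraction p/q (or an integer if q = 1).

B = (-348/85, -19/85)

1. B_x = -348/85  [D, A, B are collinear ∩ CB ⟂ DA]
2. B_y = -19/85  [D, A, B are collinear ∩ CB ⟂ DA]
   → B = (-348/85, -19/85)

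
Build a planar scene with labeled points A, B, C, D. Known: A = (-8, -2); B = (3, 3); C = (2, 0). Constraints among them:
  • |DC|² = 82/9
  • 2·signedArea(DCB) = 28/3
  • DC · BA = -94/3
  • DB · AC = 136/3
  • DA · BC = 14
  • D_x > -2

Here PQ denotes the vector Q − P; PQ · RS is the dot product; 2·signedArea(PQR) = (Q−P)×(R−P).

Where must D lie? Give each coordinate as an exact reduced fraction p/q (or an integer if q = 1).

1. D_x = -1  [DB · AC = 136/3 ∩ 2·signedArea(DCB) = 28/3]
2. D_y = 1/3  [DB · AC = 136/3 ∩ 2·signedArea(DCB) = 28/3]
   → D = (-1, 1/3)

D = (-1, 1/3)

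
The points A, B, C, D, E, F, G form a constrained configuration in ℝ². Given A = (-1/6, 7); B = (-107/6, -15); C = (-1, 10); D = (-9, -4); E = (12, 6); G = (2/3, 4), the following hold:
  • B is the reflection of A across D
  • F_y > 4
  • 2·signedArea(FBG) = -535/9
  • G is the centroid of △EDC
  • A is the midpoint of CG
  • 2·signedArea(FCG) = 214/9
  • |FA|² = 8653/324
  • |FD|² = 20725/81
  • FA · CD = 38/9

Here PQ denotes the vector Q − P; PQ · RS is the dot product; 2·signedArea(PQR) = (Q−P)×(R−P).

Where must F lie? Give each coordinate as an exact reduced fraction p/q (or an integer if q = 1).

F = (40/9, 14/3)

1. F_x = 40/9  [2·signedArea(FCG) = 214/9 ∩ 2·signedArea(FBG) = -535/9]
2. F_y = 14/3  [2·signedArea(FCG) = 214/9 ∩ 2·signedArea(FBG) = -535/9]
   → F = (40/9, 14/3)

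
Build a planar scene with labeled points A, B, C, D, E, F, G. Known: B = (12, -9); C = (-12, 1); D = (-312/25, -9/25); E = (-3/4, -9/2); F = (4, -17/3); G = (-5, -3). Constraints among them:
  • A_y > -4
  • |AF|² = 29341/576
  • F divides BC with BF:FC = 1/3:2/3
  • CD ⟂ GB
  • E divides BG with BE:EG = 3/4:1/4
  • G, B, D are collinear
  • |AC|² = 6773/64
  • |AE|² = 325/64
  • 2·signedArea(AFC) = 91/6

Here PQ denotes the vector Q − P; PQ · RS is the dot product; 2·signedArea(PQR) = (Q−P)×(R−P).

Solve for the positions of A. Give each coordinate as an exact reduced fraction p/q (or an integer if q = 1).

1. A_x = -23/8  [line -20/3·x + -16·y + -475/6 = 0 ∩ |AF|² = 29341/576]
2. A_y = -15/4  [line -20/3·x + -16·y + -475/6 = 0 ∩ |AF|² = 29341/576]
   → A = (-23/8, -15/4)

A = (-23/8, -15/4)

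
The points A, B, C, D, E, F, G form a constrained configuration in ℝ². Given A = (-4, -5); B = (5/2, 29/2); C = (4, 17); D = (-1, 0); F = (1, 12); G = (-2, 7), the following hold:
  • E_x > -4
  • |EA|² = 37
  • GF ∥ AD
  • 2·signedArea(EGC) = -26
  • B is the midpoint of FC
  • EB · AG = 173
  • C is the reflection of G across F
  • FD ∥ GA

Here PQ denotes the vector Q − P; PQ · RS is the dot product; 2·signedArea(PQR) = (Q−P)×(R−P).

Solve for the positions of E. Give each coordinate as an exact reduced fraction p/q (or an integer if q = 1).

1. E_x = -3  [2·signedArea(EGC) = -26 ∩ EB · AG = 173]
2. E_y = 1  [2·signedArea(EGC) = -26 ∩ EB · AG = 173]
   → E = (-3, 1)

E = (-3, 1)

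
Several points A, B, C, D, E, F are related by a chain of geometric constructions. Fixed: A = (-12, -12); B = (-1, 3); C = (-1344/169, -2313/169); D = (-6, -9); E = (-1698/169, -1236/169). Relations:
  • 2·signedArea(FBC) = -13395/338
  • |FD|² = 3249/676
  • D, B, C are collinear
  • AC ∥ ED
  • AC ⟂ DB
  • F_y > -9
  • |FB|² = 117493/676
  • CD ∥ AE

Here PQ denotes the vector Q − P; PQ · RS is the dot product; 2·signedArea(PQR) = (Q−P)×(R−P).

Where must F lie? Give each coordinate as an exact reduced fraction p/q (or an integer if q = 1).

1. F_x = -1356/169  [line 2820/169·x + -1175/169·y + 26085/338 = 0 ∩ |FD|² = 3249/676]
2. F_y = -2757/338  [line 2820/169·x + -1175/169·y + 26085/338 = 0 ∩ |FD|² = 3249/676]
   → F = (-1356/169, -2757/338)

F = (-1356/169, -2757/338)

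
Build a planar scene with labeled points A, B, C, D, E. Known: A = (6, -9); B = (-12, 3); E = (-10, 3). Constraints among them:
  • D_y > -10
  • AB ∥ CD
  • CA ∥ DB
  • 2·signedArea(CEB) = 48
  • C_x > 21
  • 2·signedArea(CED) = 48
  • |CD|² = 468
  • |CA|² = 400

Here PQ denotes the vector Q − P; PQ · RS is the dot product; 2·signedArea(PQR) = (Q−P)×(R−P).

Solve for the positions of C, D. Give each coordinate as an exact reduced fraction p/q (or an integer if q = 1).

C = (22, -21)
D = (4, -9)

1. C_y = -21  [2·signedArea(CEB) = 48]
2. C_x = 22  [|CA|² = 400]
   → C = (22, -21)
3. D_x = 4  [2·signedArea(CED) = 48 ∩ AB ∥ CD]
4. D_y = -9  [2·signedArea(CED) = 48 ∩ AB ∥ CD]
   → D = (4, -9)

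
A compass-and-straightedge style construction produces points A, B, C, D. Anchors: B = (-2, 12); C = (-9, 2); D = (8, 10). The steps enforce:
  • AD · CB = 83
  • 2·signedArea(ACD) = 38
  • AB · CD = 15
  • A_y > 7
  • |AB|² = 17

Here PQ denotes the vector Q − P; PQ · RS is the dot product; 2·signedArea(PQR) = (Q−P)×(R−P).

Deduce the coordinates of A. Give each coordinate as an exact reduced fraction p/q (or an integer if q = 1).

1. A_x = -1  [AD · CB = 83 ∩ AB · CD = 15]
2. A_y = 8  [AD · CB = 83 ∩ AB · CD = 15]
   → A = (-1, 8)

A = (-1, 8)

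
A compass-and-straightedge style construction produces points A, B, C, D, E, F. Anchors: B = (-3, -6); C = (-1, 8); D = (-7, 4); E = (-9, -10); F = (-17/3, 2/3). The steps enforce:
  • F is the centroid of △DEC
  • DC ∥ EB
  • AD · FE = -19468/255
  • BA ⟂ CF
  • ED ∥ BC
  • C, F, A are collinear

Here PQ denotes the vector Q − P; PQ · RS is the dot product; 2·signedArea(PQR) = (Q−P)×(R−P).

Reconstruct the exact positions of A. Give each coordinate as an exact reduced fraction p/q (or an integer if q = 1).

A = (-673/85, -244/85)

1. A_x = -673/85  [C, F, A are collinear ∩ BA ⟂ CF]
2. A_y = -244/85  [C, F, A are collinear ∩ BA ⟂ CF]
   → A = (-673/85, -244/85)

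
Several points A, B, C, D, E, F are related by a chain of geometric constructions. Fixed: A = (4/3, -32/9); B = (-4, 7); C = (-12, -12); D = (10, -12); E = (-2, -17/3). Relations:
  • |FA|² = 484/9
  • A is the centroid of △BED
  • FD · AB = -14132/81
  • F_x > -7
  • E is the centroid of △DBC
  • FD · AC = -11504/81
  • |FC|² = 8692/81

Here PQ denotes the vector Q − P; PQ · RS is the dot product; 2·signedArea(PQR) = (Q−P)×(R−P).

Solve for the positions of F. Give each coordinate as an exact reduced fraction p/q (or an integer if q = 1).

1. F_x = -6  [FD · AB = -14132/81 ∩ FD · AC = -11504/81]
2. F_y = -32/9  [FD · AB = -14132/81 ∩ FD · AC = -11504/81]
   → F = (-6, -32/9)

F = (-6, -32/9)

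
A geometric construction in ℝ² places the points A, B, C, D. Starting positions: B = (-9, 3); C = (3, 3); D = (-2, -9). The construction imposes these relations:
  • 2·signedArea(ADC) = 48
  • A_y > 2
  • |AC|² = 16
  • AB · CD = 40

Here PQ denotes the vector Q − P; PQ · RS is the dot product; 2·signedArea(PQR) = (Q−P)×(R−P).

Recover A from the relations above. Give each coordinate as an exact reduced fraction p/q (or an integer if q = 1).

1. A_x = -1  [AB · CD = 40 ∩ 2·signedArea(ADC) = 48]
2. A_y = 3  [AB · CD = 40 ∩ 2·signedArea(ADC) = 48]
   → A = (-1, 3)

A = (-1, 3)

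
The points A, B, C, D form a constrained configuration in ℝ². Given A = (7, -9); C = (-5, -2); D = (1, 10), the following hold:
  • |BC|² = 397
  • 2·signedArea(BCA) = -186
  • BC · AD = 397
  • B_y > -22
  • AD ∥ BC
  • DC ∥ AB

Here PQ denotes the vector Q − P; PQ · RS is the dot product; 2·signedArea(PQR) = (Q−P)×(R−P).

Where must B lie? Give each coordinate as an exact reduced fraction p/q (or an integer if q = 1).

1. B_x = 1  [AD ∥ BC ∩ DC ∥ AB]
2. B_y = -21  [AD ∥ BC ∩ DC ∥ AB]
   → B = (1, -21)

B = (1, -21)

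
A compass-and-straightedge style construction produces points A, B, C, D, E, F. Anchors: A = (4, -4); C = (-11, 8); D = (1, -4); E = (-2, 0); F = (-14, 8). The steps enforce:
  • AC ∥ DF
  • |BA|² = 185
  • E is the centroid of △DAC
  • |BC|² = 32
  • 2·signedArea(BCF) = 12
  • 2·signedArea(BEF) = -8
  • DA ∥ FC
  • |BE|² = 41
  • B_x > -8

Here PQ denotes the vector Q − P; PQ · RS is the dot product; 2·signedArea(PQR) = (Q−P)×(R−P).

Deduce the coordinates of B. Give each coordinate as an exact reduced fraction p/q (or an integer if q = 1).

B = (-7, 4)

1. B_x = -7  [2·signedArea(BEF) = -8 ∩ 2·signedArea(BCF) = 12]
2. B_y = 4  [2·signedArea(BEF) = -8 ∩ 2·signedArea(BCF) = 12]
   → B = (-7, 4)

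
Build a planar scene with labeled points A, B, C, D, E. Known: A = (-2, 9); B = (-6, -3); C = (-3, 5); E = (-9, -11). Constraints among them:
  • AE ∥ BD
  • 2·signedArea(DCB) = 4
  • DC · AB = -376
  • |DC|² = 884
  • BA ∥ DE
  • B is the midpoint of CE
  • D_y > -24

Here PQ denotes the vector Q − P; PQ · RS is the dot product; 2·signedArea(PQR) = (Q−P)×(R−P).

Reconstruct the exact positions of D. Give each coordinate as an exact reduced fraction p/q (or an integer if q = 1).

D = (-13, -23)

1. D_x = -13  [BA ∥ DE ∩ AE ∥ BD]
2. D_y = -23  [BA ∥ DE ∩ AE ∥ BD]
   → D = (-13, -23)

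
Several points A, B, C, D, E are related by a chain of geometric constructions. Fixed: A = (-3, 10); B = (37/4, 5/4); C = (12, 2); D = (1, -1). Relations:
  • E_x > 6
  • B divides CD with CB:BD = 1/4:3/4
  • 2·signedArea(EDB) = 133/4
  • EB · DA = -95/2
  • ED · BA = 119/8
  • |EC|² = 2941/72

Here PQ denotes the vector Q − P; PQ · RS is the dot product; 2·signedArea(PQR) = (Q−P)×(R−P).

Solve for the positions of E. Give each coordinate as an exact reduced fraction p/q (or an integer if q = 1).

E = (73/12, 53/12)

1. E_x = 73/12  [EB · DA = -95/2 ∩ 2·signedArea(EDB) = 133/4]
2. E_y = 53/12  [EB · DA = -95/2 ∩ 2·signedArea(EDB) = 133/4]
   → E = (73/12, 53/12)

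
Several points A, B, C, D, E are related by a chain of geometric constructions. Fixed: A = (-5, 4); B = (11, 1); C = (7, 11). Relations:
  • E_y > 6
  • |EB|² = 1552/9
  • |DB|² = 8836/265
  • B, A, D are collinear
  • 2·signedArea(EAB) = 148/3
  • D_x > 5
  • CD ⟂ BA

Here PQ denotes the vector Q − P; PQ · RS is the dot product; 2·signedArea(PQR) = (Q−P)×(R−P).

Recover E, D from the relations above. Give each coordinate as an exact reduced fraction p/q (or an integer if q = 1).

1. E_x = -1  [line 3·x + 16·y + -295/3 = 0 ∩ |EB|² = 1552/9]
2. E_y = 19/3  [line 3·x + 16·y + -295/3 = 0 ∩ |EB|² = 1552/9]
   → E = (-1, 19/3)
3. D_x = 1411/265  [B, A, D are collinear ∩ CD ⟂ BA]
4. D_y = 547/265  [B, A, D are collinear ∩ CD ⟂ BA]
   → D = (1411/265, 547/265)

D = (1411/265, 547/265)
E = (-1, 19/3)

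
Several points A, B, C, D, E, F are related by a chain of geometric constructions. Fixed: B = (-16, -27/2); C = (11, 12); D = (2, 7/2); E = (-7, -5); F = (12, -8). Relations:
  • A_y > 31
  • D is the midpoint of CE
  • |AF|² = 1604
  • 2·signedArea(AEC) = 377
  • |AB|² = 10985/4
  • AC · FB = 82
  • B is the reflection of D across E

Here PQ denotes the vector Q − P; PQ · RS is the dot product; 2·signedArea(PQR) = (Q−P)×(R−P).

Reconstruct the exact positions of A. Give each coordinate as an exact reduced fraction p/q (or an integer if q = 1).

A = (10, 32)

1. A_x = 10  [2·signedArea(AEC) = 377 ∩ AC · FB = 82]
2. A_y = 32  [2·signedArea(AEC) = 377 ∩ AC · FB = 82]
   → A = (10, 32)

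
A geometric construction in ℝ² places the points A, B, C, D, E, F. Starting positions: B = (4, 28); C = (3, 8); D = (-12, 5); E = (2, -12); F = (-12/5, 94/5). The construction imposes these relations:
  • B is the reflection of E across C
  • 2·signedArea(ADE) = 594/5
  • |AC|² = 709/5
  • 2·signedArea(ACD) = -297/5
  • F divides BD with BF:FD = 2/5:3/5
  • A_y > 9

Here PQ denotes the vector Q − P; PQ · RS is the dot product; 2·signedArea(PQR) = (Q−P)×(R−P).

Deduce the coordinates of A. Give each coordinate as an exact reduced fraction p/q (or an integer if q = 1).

A = (-44/5, 48/5)

1. A_x = -44/5  [2·signedArea(ACD) = -297/5 ∩ 2·signedArea(ADE) = 594/5]
2. A_y = 48/5  [2·signedArea(ACD) = -297/5 ∩ 2·signedArea(ADE) = 594/5]
   → A = (-44/5, 48/5)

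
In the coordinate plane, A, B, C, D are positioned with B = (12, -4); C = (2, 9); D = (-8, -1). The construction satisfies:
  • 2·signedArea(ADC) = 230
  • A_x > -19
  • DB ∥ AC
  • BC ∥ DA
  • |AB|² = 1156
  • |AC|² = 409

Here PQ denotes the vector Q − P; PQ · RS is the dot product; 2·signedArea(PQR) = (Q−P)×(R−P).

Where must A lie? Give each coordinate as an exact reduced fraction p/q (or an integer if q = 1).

A = (-18, 12)

1. A_x = -18  [DB ∥ AC ∩ BC ∥ DA]
2. A_y = 12  [DB ∥ AC ∩ BC ∥ DA]
   → A = (-18, 12)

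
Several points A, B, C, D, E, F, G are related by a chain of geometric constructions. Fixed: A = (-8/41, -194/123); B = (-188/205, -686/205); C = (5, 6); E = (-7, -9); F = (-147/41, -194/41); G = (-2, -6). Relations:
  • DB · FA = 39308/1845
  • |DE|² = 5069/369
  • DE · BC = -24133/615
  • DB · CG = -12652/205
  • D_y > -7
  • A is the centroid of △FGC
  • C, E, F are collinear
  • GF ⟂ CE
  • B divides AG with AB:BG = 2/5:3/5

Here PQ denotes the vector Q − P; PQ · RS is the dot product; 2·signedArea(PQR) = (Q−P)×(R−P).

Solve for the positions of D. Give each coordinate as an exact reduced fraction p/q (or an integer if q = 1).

D = (-172/41, -809/123)

1. D_x = -172/41  [DE · BC = -24133/615 ∩ DB · CG = -12652/205]
2. D_y = -809/123  [DE · BC = -24133/615 ∩ DB · CG = -12652/205]
   → D = (-172/41, -809/123)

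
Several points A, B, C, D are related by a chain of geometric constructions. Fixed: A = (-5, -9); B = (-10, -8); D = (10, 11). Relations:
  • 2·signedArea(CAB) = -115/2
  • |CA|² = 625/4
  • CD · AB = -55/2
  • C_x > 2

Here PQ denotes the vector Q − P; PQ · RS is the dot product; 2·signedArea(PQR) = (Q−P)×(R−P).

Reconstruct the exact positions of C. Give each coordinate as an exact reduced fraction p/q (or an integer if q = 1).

1. C_x = 5/2  [CD · AB = -55/2 ∩ 2·signedArea(CAB) = -115/2]
2. C_y = 1  [CD · AB = -55/2 ∩ 2·signedArea(CAB) = -115/2]
   → C = (5/2, 1)

C = (5/2, 1)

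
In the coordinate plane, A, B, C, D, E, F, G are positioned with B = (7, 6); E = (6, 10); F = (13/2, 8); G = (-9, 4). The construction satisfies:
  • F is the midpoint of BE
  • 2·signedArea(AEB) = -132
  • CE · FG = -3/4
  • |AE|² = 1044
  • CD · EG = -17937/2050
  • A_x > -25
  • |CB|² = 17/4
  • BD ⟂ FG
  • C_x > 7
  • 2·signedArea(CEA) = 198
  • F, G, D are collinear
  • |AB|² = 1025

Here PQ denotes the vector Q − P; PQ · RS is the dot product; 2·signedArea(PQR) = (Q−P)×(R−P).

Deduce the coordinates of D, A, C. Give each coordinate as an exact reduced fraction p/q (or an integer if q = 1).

A = (-24, -2)
C = (15/2, 4)
D = (6647/1025, 8196/1025)

1. D_x = 6647/1025  [F, G, D are collinear ∩ BD ⟂ FG]
2. D_y = 8196/1025  [F, G, D are collinear ∩ BD ⟂ FG]
   → D = (6647/1025, 8196/1025)
3. A_x = -24  [line 4·x + 1·y + 98 = 0 ∩ |AE|² = 1044]
4. A_y = -2  [line 4·x + 1·y + 98 = 0 ∩ |AE|² = 1044]
   → A = (-24, -2)
5. C_x = 15/2  [CE · FG = -3/4 ∩ CD · EG = -17937/2050]
6. C_y = 4  [CE · FG = -3/4 ∩ CD · EG = -17937/2050]
   → C = (15/2, 4)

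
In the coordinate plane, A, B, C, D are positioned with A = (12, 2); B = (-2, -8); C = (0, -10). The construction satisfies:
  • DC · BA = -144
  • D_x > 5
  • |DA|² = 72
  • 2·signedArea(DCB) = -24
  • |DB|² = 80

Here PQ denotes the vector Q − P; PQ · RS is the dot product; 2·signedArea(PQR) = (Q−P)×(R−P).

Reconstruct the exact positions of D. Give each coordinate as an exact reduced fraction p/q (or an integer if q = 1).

1. D_x = 6  [2·signedArea(DCB) = -24 ∩ DC · BA = -144]
2. D_y = -4  [2·signedArea(DCB) = -24 ∩ DC · BA = -144]
   → D = (6, -4)

D = (6, -4)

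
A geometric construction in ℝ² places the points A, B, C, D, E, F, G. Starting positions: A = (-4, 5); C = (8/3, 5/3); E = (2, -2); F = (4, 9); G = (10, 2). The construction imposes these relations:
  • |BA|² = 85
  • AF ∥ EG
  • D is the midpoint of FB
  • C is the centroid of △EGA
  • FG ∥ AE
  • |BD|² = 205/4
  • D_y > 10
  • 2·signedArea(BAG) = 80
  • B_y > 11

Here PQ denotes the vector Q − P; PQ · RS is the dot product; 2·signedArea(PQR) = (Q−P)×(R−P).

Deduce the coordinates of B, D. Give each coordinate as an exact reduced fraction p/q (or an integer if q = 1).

B = (-10, 12)
D = (-3, 21/2)

1. B_x = -10  [line 3·x + 14·y + -138 = 0 ∩ |BA|² = 85]
2. B_y = 12  [line 3·x + 14·y + -138 = 0 ∩ |BA|² = 85]
   → B = (-10, 12)
3. D_x = -3  [D is the midpoint of FB]
4. D_y = 21/2  [D is the midpoint of FB]
   → D = (-3, 21/2)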